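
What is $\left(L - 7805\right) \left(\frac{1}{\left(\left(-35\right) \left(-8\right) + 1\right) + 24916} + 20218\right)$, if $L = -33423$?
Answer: $- \frac{21002901538916}{25197} \approx -8.3355 \cdot 10^{8}$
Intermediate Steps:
$\left(L - 7805\right) \left(\frac{1}{\left(\left(-35\right) \left(-8\right) + 1\right) + 24916} + 20218\right) = \left(-33423 - 7805\right) \left(\frac{1}{\left(\left(-35\right) \left(-8\right) + 1\right) + 24916} + 20218\right) = - 41228 \left(\frac{1}{\left(280 + 1\right) + 24916} + 20218\right) = - 41228 \left(\frac{1}{281 + 24916} + 20218\right) = - 41228 \left(\frac{1}{25197} + 20218\right) = \left(-41228\right) \frac{509432947}{25197} = - \frac{21002901538916}{25197}$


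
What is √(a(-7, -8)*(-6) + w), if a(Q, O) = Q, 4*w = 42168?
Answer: 42*√6 ≈ 102.88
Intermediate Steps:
w = 10542 (w = (¼)*42168 = 10542)
√(a(-7, -8)*(-6) + w) = √(-7*(-6) + 10542) = √(42 + 10542) = √10584 = 42*√6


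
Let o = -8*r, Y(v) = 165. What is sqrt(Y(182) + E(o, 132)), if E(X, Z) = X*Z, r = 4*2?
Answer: I*sqrt(8283) ≈ 91.011*I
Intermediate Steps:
r = 8
o = -64 (o = -8*8 = -64)
sqrt(Y(182) + E(o, 132)) = sqrt(165 - 64*132) = sqrt(165 - 8448) = sqrt(-8283) = I*sqrt(8283)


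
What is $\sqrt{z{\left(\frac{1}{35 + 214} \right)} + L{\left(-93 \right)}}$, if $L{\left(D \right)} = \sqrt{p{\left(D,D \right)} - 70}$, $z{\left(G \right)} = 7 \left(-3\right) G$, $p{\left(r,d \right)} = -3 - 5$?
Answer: $\frac{\sqrt{-581 + 6889 i \sqrt{78}}}{83} \approx 2.0914 + 2.1115 i$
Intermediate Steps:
$p{\left(r,d \right)} = -8$
$z{\left(G \right)} = - 21 G$
$L{\left(D \right)} = i \sqrt{78}$ ($L{\left(D \right)} = \sqrt{-8 - 70} = \sqrt{-78} = i \sqrt{78}$)
$\sqrt{z{\left(\frac{1}{35 + 214} \right)} + L{\left(-93 \right)}} = \sqrt{- \frac{21}{35 + 214} + i \sqrt{78}} = \sqrt{- \frac{21}{249} + i \sqrt{78}} = \sqrt{\left(-21\right) \frac{1}{249} + i \sqrt{78}} = \sqrt{- \frac{7}{83} + i \sqrt{78}}$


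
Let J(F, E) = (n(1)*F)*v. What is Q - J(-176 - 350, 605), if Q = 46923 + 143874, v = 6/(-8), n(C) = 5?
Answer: 377649/2 ≈ 1.8882e+5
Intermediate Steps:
v = -3/4 (v = 6*(-1/8) = -3/4 ≈ -0.75000)
Q = 190797
J(F, E) = -15*F/4 (J(F, E) = (5*F)*(-3/4) = -15*F/4)
Q - J(-176 - 350, 605) = 190797 - (-15)*(-176 - 350)/4 = 190797 - (-15)*(-526)/4 = 190797 - 1*3945/2 = 190797 - 3945/2 = 377649/2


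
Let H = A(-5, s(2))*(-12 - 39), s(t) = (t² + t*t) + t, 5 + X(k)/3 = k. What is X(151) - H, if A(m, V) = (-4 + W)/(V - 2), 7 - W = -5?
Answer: 489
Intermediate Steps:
W = 12 (W = 7 - 1*(-5) = 7 + 5 = 12)
X(k) = -15 + 3*k
s(t) = t + 2*t² (s(t) = (t² + t²) + t = 2*t² + t = t + 2*t²)
A(m, V) = 8/(-2 + V) (A(m, V) = (-4 + 12)/(V - 2) = 8/(-2 + V))
H = -51 (H = (8/(-2 + 2*(1 + 2*2)))*(-12 - 39) = (8/(-2 + 2*(1 + 4)))*(-51) = (8/(-2 + 2*5))*(-51) = (8/(-2 + 10))*(-51) = (8/8)*(-51) = (8*(⅛))*(-51) = 1*(-51) = -51)
X(151) - H = (-15 + 3*151) - 1*(-51) = (-15 + 453) + 51 = 438 + 51 = 489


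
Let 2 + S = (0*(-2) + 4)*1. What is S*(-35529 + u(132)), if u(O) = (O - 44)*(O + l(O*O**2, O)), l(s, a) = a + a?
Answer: -1362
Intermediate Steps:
l(s, a) = 2*a
S = 2 (S = -2 + (0*(-2) + 4)*1 = -2 + (0 + 4)*1 = -2 + 4*1 = -2 + 4 = 2)
u(O) = 3*O*(-44 + O) (u(O) = (O - 44)*(O + 2*O) = (-44 + O)*(3*O) = 3*O*(-44 + O))
S*(-35529 + u(132)) = 2*(-35529 + 3*132*(-44 + 132)) = 2*(-35529 + 3*132*88) = 2*(-35529 + 34848) = 2*(-681) = -1362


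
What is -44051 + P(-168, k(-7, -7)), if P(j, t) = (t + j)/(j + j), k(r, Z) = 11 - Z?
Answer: -2466831/56 ≈ -44051.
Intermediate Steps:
P(j, t) = (j + t)/(2*j) (P(j, t) = (j + t)/((2*j)) = (j + t)*(1/(2*j)) = (j + t)/(2*j))
-44051 + P(-168, k(-7, -7)) = -44051 + (½)*(-168 + (11 - 1*(-7)))/(-168) = -44051 + (½)*(-1/168)*(-168 + (11 + 7)) = -44051 + (½)*(-1/168)*(-168 + 18) = -44051 + (½)*(-1/168)*(-150) = -44051 + 25/56 = -2466831/56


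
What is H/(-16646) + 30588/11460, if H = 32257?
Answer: 11625219/15896930 ≈ 0.73129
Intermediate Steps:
H/(-16646) + 30588/11460 = 32257/(-16646) + 30588/11460 = 32257*(-1/16646) + 30588*(1/11460) = -32257/16646 + 2549/955 = 11625219/15896930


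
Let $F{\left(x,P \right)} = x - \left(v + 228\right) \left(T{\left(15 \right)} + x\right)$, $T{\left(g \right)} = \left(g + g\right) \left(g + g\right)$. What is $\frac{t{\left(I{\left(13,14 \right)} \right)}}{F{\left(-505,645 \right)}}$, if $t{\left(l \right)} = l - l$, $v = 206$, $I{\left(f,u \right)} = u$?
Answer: $0$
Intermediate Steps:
$T{\left(g \right)} = 4 g^{2}$ ($T{\left(g \right)} = 2 g 2 g = 4 g^{2}$)
$t{\left(l \right)} = 0$
$F{\left(x,P \right)} = -390600 - 433 x$ ($F{\left(x,P \right)} = x - \left(206 + 228\right) \left(4 \cdot 15^{2} + x\right) = x - 434 \left(4 \cdot 225 + x\right) = x - 434 \left(900 + x\right) = x - \left(390600 + 434 x\right) = -390600 - 433 x$)
$\frac{t{\left(I{\left(13,14 \right)} \right)}}{F{\left(-505,645 \right)}} = \frac{0}{-390600 - -218665} = \frac{0}{-390600 + 218665} = \frac{0}{-171935} = 0 \left(- \frac{1}{171935}\right) = 0$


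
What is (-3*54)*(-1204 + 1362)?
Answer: -25596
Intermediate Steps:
(-3*54)*(-1204 + 1362) = -162*158 = -25596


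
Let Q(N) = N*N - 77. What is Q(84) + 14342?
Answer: 21321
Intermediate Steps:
Q(N) = -77 + N**2 (Q(N) = N**2 - 77 = -77 + N**2)
Q(84) + 14342 = (-77 + 84**2) + 14342 = (-77 + 7056) + 14342 = 6979 + 14342 = 21321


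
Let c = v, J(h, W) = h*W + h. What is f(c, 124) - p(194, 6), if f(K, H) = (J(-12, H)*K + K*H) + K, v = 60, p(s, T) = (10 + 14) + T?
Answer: -82530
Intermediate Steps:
p(s, T) = 24 + T
J(h, W) = h + W*h (J(h, W) = W*h + h = h + W*h)
c = 60
f(K, H) = K + H*K + K*(-12 - 12*H) (f(K, H) = ((-12*(1 + H))*K + K*H) + K = ((-12 - 12*H)*K + H*K) + K = (K*(-12 - 12*H) + H*K) + K = (H*K + K*(-12 - 12*H)) + K = K + H*K + K*(-12 - 12*H))
f(c, 124) - p(194, 6) = 11*60*(-1 - 1*124) - (24 + 6) = 11*60*(-1 - 124) - 1*30 = 11*60*(-125) - 30 = -82500 - 30 = -82530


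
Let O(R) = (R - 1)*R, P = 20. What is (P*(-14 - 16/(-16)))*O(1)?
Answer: 0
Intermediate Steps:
O(R) = R*(-1 + R) (O(R) = (-1 + R)*R = R*(-1 + R))
(P*(-14 - 16/(-16)))*O(1) = (20*(-14 - 16/(-16)))*(1*(-1 + 1)) = (20*(-14 - 16*(-1)/16))*(1*0) = (20*(-14 - 1*(-1)))*0 = (20*(-14 + 1))*0 = (20*(-13))*0 = -260*0 = 0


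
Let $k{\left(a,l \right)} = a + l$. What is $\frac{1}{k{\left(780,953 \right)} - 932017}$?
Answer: $- \frac{1}{930284} \approx -1.0749 \cdot 10^{-6}$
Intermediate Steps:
$\frac{1}{k{\left(780,953 \right)} - 932017} = \frac{1}{\left(780 + 953\right) - 932017} = \frac{1}{1733 - 932017} = \frac{1}{-930284} = - \frac{1}{930284}$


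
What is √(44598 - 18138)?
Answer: 42*√15 ≈ 162.67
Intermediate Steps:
√(44598 - 18138) = √26460 = 42*√15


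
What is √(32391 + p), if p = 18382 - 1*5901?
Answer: 2*√11218 ≈ 211.83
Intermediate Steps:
p = 12481 (p = 18382 - 5901 = 12481)
√(32391 + p) = √(32391 + 12481) = √44872 = 2*√11218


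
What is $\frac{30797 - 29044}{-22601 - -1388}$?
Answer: $- \frac{1753}{21213} \approx -0.082638$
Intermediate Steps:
$\frac{30797 - 29044}{-22601 - -1388} = \frac{1753}{-22601 + \left(1472 - 84\right)} = \frac{1753}{-22601 + 1388} = \frac{1753}{-21213} = 1753 \left(- \frac{1}{21213}\right) = - \frac{1753}{21213}$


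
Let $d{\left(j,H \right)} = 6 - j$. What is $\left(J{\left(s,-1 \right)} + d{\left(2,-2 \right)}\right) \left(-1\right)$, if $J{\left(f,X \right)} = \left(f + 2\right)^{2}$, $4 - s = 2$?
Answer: $-20$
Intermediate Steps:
$s = 2$ ($s = 4 - 2 = 2$)
$J{\left(f,X \right)} = \left(2 + f\right)^{2}$
$\left(J{\left(s,-1 \right)} + d{\left(2,-2 \right)}\right) \left(-1\right) = \left(\left(2 + 2\right)^{2} + \left(6 - 2\right)\right) \left(-1\right) = \left(4^{2} + \left(6 - 2\right)\right) \left(-1\right) = \left(16 + 4\right) \left(-1\right) = 20 \left(-1\right) = -20$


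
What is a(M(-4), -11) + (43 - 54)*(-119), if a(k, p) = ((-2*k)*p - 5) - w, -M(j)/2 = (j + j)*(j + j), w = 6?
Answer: -1518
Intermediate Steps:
M(j) = -8*j² (M(j) = -2*(j + j)*(j + j) = -2*2*j*2*j = -8*j²)
a(k, p) = -11 - 2*k*p (a(k, p) = ((-2*k)*p - 5) - 1*6 = (-2*k*p - 5) - 6 = (-5 - 2*k*p) - 6 = -11 - 2*k*p)
a(M(-4), -11) + (43 - 54)*(-119) = (-11 - 2*(-8*(-4)²)*(-11)) + (43 - 54)*(-119) = (-11 - 2*(-8*16)*(-11)) - 11*(-119) = (-11 - 2*(-128)*(-11)) + 1309 = (-11 - 2816) + 1309 = -2827 + 1309 = -1518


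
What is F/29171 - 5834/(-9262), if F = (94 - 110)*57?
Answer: 80868335/135090901 ≈ 0.59862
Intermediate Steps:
F = -912 (F = -16*57 = -912)
F/29171 - 5834/(-9262) = -912/29171 - 5834/(-9262) = -912*1/29171 - 5834*(-1/9262) = -912/29171 + 2917/4631 = 80868335/135090901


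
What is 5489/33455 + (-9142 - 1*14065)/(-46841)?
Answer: 1033500434/1567065655 ≈ 0.65951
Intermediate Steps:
5489/33455 + (-9142 - 1*14065)/(-46841) = 5489*(1/33455) + (-9142 - 14065)*(-1/46841) = 5489/33455 - 23207*(-1/46841) = 5489/33455 + 23207/46841 = 1033500434/1567065655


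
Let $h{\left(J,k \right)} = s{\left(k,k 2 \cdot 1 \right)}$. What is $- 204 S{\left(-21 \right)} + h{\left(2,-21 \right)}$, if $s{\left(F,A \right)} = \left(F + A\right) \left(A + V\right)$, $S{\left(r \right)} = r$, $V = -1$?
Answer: $6993$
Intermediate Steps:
$s{\left(F,A \right)} = \left(-1 + A\right) \left(A + F\right)$ ($s{\left(F,A \right)} = \left(F + A\right) \left(A - 1\right) = \left(A + F\right) \left(-1 + A\right) = \left(-1 + A\right) \left(A + F\right)$)
$h{\left(J,k \right)} = - 3 k + 6 k^{2}$ ($h{\left(J,k \right)} = \left(k 2 \cdot 1\right)^{2} - k 2 \cdot 1 - k + k 2 \cdot 1 k = \left(2 k 1\right)^{2} - 2 k 1 - k + 2 k 1 k = \left(2 k\right)^{2} - 2 k - k + 2 k k = 4 k^{2} - 2 k - k + 2 k^{2} = - 3 k + 6 k^{2}$)
$- 204 S{\left(-21 \right)} + h{\left(2,-21 \right)} = \left(-204\right) \left(-21\right) + 3 \left(-21\right) \left(-1 + 2 \left(-21\right)\right) = 4284 + 3 \left(-21\right) \left(-1 - 42\right) = 4284 + 3 \left(-21\right) \left(-43\right) = 4284 + 2709 = 6993$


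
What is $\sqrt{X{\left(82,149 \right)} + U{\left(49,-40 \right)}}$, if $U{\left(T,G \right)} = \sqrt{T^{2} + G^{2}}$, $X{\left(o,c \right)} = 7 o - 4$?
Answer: $\sqrt{570 + \sqrt{4001}} \approx 25.165$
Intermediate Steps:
$X{\left(o,c \right)} = -4 + 7 o$
$U{\left(T,G \right)} = \sqrt{G^{2} + T^{2}}$
$\sqrt{X{\left(82,149 \right)} + U{\left(49,-40 \right)}} = \sqrt{\left(-4 + 7 \cdot 82\right) + \sqrt{\left(-40\right)^{2} + 49^{2}}} = \sqrt{\left(-4 + 574\right) + \sqrt{1600 + 2401}} = \sqrt{570 + \sqrt{4001}}$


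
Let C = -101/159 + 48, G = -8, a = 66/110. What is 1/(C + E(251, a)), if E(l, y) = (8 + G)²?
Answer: 159/7531 ≈ 0.021113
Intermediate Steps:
a = ⅗ (a = 66*(1/110) = ⅗ ≈ 0.60000)
E(l, y) = 0 (E(l, y) = (8 - 8)² = 0² = 0)
C = 7531/159 (C = (1/159)*(-101) + 48 = -101/159 + 48 = 7531/159 ≈ 47.365)
1/(C + E(251, a)) = 1/(7531/159 + 0) = 1/(7531/159) = 159/7531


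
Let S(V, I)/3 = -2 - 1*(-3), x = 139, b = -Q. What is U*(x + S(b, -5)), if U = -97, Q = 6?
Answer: -13774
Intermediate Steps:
b = -6 (b = -1*6 = -6)
S(V, I) = 3 (S(V, I) = 3*(-2 - 1*(-3)) = 3*(-2 + 3) = 3*1 = 3)
U*(x + S(b, -5)) = -97*(139 + 3) = -97*142 = -13774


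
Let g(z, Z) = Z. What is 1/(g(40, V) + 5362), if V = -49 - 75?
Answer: 1/5238 ≈ 0.00019091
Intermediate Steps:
V = -124
1/(g(40, V) + 5362) = 1/(-124 + 5362) = 1/5238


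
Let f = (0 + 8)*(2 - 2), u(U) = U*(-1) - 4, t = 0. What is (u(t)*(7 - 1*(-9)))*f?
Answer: 0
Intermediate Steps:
u(U) = -4 - U (u(U) = -U - 4 = -4 - U)
f = 0 (f = 8*0 = 0)
(u(t)*(7 - 1*(-9)))*f = ((-4 - 1*0)*(7 - 1*(-9)))*0 = ((-4 + 0)*(7 + 9))*0 = -4*16*0 = -64*0 = 0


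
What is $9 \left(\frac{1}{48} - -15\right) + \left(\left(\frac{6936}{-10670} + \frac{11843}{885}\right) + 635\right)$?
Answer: $\frac{2365781921}{3021744} \approx 782.92$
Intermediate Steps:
$9 \left(\frac{1}{48} - -15\right) + \left(\left(\frac{6936}{-10670} + \frac{11843}{885}\right) + 635\right) = 9 \left(\frac{1}{48} + \left(-37 + 52\right)\right) + \left(\left(6936 \left(- \frac{1}{10670}\right) + 11843 \cdot \frac{1}{885}\right) + 635\right) = 9 \left(\frac{1}{48} + 15\right) + \left(\left(- \frac{3468}{5335} + \frac{11843}{885}\right) + 635\right) = 9 \cdot \frac{721}{48} + \left(\frac{2404529}{188859} + 635\right) = \frac{2163}{16} + \frac{122329994}{188859} = \frac{2365781921}{3021744}$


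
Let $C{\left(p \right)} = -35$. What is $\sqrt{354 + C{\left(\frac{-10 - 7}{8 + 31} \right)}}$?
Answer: $\sqrt{319} \approx 17.861$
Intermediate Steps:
$\sqrt{354 + C{\left(\frac{-10 - 7}{8 + 31} \right)}} = \sqrt{354 - 35} = \sqrt{319}$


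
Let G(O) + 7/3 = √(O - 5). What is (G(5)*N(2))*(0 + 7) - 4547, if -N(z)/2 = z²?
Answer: -13249/3 ≈ -4416.3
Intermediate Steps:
N(z) = -2*z²
G(O) = -7/3 + √(-5 + O) (G(O) = -7/3 + √(O - 5) = -7/3 + √(-5 + O))
(G(5)*N(2))*(0 + 7) - 4547 = ((-7/3 + √(-5 + 5))*(-2*2²))*(0 + 7) - 4547 = ((-7/3 + √0)*(-2*4))*7 - 4547 = ((-7/3 + 0)*(-8))*7 - 4547 = -7/3*(-8)*7 - 4547 = (56/3)*7 - 4547 = 392/3 - 4547 = -13249/3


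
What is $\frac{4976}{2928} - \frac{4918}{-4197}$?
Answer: $\frac{245029}{85339} \approx 2.8712$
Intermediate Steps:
$\frac{4976}{2928} - \frac{4918}{-4197} = 4976 \cdot \frac{1}{2928} - - \frac{4918}{4197} = \frac{311}{183} + \frac{4918}{4197} = \frac{245029}{85339}$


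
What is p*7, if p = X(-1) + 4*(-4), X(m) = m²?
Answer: -105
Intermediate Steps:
p = -15 (p = (-1)² + 4*(-4) = 1 - 16 = -15)
p*7 = -15*7 = -105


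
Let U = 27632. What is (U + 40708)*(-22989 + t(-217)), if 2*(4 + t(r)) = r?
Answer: -1578756510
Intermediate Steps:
t(r) = -4 + r/2
(U + 40708)*(-22989 + t(-217)) = (27632 + 40708)*(-22989 + (-4 + (½)*(-217))) = 68340*(-22989 + (-4 - 217/2)) = 68340*(-22989 - 225/2) = 68340*(-46203/2) = -1578756510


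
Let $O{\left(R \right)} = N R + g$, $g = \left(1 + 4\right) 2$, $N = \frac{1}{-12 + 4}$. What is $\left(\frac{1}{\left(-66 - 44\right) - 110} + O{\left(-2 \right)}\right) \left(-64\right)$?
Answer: $- \frac{36064}{55} \approx -655.71$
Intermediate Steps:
$N = - \frac{1}{8}$ ($N = \frac{1}{-8} = - \frac{1}{8} \approx -0.125$)
$g = 10$ ($g = 5 \cdot 2 = 10$)
$O{\left(R \right)} = 10 - \frac{R}{8}$ ($O{\left(R \right)} = - \frac{R}{8} + 10 = 10 - \frac{R}{8}$)
$\left(\frac{1}{\left(-66 - 44\right) - 110} + O{\left(-2 \right)}\right) \left(-64\right) = \left(\frac{1}{\left(-66 - 44\right) - 110} + \left(10 - - \frac{1}{4}\right)\right) \left(-64\right) = \left(\frac{1}{\left(-66 - 44\right) - 110} + \left(10 + \frac{1}{4}\right)\right) \left(-64\right) = \left(\frac{1}{-110 - 110} + \frac{41}{4}\right) \left(-64\right) = \left(\frac{1}{-220} + \frac{41}{4}\right) \left(-64\right) = \left(- \frac{1}{220} + \frac{41}{4}\right) \left(-64\right) = \frac{1127}{110} \left(-64\right) = - \frac{36064}{55}$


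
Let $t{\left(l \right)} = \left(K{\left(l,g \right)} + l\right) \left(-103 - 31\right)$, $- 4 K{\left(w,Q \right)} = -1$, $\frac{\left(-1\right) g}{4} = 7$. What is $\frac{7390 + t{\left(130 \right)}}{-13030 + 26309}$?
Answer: $- \frac{20127}{26558} \approx -0.75785$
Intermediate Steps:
$g = -28$ ($g = \left(-4\right) 7 = -28$)
$K{\left(w,Q \right)} = \frac{1}{4}$ ($K{\left(w,Q \right)} = \left(- \frac{1}{4}\right) \left(-1\right) = \frac{1}{4}$)
$t{\left(l \right)} = - \frac{67}{2} - 134 l$ ($t{\left(l \right)} = \left(\frac{1}{4} + l\right) \left(-103 - 31\right) = \left(\frac{1}{4} + l\right) \left(-134\right) = - \frac{67}{2} - 134 l$)
$\frac{7390 + t{\left(130 \right)}}{-13030 + 26309} = \frac{7390 - \frac{34907}{2}}{-13030 + 26309} = \frac{7390 - \frac{34907}{2}}{13279} = \left(7390 - \frac{34907}{2}\right) \frac{1}{13279} = \left(- \frac{20127}{2}\right) \frac{1}{13279} = - \frac{20127}{26558}$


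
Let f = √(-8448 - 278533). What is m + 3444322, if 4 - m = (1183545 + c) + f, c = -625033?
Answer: 2885814 - I*√286981 ≈ 2.8858e+6 - 535.71*I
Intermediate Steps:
f = I*√286981 (f = √(-286981) = I*√286981 ≈ 535.71*I)
m = -558508 - I*√286981 (m = 4 - ((1183545 - 625033) + I*√286981) = 4 - (558512 + I*√286981) = 4 + (-558512 - I*√286981) = -558508 - I*√286981 ≈ -5.5851e+5 - 535.71*I)
m + 3444322 = (-558508 - I*√286981) + 3444322 = 2885814 - I*√286981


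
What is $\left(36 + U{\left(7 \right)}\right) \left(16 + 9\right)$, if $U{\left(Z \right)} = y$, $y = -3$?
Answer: $825$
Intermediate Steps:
$U{\left(Z \right)} = -3$
$\left(36 + U{\left(7 \right)}\right) \left(16 + 9\right) = \left(36 - 3\right) \left(16 + 9\right) = 33 \cdot 25 = 825$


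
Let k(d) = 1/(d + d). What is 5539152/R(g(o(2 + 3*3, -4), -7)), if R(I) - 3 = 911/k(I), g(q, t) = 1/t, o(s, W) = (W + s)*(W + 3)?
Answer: -38774064/1801 ≈ -21529.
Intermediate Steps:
o(s, W) = (3 + W)*(W + s) (o(s, W) = (W + s)*(3 + W) = (3 + W)*(W + s))
k(d) = 1/(2*d)
R(I) = 3 + 1822*I (R(I) = 3 + 911/((1/(2*I))) = 3 + 911*(2*I) = 3 + 1822*I)
5539152/R(g(o(2 + 3*3, -4), -7)) = 5539152/(3 + 1822/(-7)) = 5539152/(3 + 1822*(-⅐)) = 5539152/(3 - 1822/7) = 5539152/(-1801/7) = 5539152*(-7/1801) = -38774064/1801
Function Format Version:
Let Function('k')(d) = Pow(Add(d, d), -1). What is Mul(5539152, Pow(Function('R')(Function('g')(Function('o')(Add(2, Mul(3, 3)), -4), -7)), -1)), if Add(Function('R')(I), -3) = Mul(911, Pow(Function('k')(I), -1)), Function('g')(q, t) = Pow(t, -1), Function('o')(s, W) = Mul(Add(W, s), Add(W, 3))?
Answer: Rational(-38774064, 1801) ≈ -21529.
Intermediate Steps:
Function('o')(s, W) = Mul(Add(3, W), Add(W, s)) (Function('o')(s, W) = Mul(Add(W, s), Add(3, W)) = Mul(Add(3, W), Add(W, s)))
Function('k')(d) = Mul(Rational(1, 2), Pow(d, -1)) (Function('k')(d) = Pow(Mul(2, d), -1) = Mul(Rational(1, 2), Pow(d, -1)))
Function('R')(I) = Add(3, Mul(1822, I)) (Function('R')(I) = Add(3, Mul(911, Pow(Mul(Rational(1, 2), Pow(I, -1)), -1))) = Add(3, Mul(911, Mul(2, I))) = Add(3, Mul(1822, I)))
Mul(5539152, Pow(Function('R')(Function('g')(Function('o')(Add(2, Mul(3, 3)), -4), -7)), -1)) = Mul(5539152, Pow(Add(3, Mul(1822, Pow(-7, -1))), -1)) = Mul(5539152, Pow(Add(3, Mul(1822, Rational(-1, 7))), -1)) = Mul(5539152, Pow(Add(3, Rational(-1822, 7)), -1)) = Mul(5539152, Pow(Rational(-1801, 7), -1)) = Mul(5539152, Rational(-7, 1801)) = Rational(-38774064, 1801)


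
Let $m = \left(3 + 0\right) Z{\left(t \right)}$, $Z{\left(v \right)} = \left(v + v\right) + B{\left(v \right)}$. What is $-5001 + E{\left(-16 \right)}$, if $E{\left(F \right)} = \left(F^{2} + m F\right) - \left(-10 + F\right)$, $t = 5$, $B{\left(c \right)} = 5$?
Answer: $-5439$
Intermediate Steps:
$Z{\left(v \right)} = 5 + 2 v$ ($Z{\left(v \right)} = \left(v + v\right) + 5 = 2 v + 5 = 5 + 2 v$)
$m = 45$ ($m = \left(3 + 0\right) \left(5 + 2 \cdot 5\right) = 3 \left(5 + 10\right) = 3 \cdot 15 = 45$)
$E{\left(F \right)} = 10 + F^{2} + 44 F$ ($E{\left(F \right)} = \left(F^{2} + 45 F\right) - \left(-10 + F\right) = 10 + F^{2} + 44 F$)
$-5001 + E{\left(-16 \right)} = -5001 + \left(10 + \left(-16\right)^{2} + 44 \left(-16\right)\right) = -5001 + \left(10 + 256 - 704\right) = -5001 - 438 = -5439$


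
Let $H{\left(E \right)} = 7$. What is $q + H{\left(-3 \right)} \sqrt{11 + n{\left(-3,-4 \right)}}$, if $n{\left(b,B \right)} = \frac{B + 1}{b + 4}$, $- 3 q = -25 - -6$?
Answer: $\frac{19}{3} + 14 \sqrt{2} \approx 26.132$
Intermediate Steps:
$q = \frac{19}{3}$ ($q = - \frac{-25 - -6}{3} = - \frac{-25 + 6}{3} = \left(- \frac{1}{3}\right) \left(-19\right) = \frac{19}{3} \approx 6.3333$)
$n{\left(b,B \right)} = \frac{1 + B}{4 + b}$
$q + H{\left(-3 \right)} \sqrt{11 + n{\left(-3,-4 \right)}} = \frac{19}{3} + 7 \sqrt{11 + \frac{1 - 4}{4 - 3}} = \frac{19}{3} + 7 \sqrt{11 + 1^{-1} \left(-3\right)} = \frac{19}{3} + 7 \sqrt{11 + 1 \left(-3\right)} = \frac{19}{3} + 7 \sqrt{11 - 3} = \frac{19}{3} + 7 \sqrt{8} = \frac{19}{3} + 7 \cdot 2 \sqrt{2} = \frac{19}{3} + 14 \sqrt{2}$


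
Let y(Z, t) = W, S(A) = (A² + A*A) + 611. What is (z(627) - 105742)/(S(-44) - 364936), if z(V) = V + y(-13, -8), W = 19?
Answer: 35032/120151 ≈ 0.29157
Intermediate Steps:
S(A) = 611 + 2*A² (S(A) = (A² + A²) + 611 = 2*A² + 611 = 611 + 2*A²)
y(Z, t) = 19
z(V) = 19 + V (z(V) = V + 19 = 19 + V)
(z(627) - 105742)/(S(-44) - 364936) = ((19 + 627) - 105742)/((611 + 2*(-44)²) - 364936) = (646 - 105742)/((611 + 2*1936) - 364936) = -105096/((611 + 3872) - 364936) = -105096/(4483 - 364936) = -105096/(-360453) = -105096*(-1/360453) = 35032/120151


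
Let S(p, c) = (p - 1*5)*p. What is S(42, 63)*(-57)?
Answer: -88578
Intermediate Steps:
S(p, c) = p*(-5 + p) (S(p, c) = (p - 5)*p = (-5 + p)*p = p*(-5 + p))
S(42, 63)*(-57) = (42*(-5 + 42))*(-57) = (42*37)*(-57) = 1554*(-57) = -88578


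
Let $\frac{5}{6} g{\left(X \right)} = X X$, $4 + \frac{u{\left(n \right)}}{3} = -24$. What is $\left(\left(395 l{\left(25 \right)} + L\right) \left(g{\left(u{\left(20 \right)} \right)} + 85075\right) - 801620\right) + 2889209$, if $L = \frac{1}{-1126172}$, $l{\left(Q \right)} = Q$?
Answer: $\frac{5213144864812329}{5630860} \approx 9.2582 \cdot 10^{8}$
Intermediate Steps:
$L = - \frac{1}{1126172} \approx -8.8796 \cdot 10^{-7}$
$u{\left(n \right)} = -84$ ($u{\left(n \right)} = -12 + 3 \left(-24\right) = -12 - 72 = -84$)
$g{\left(X \right)} = \frac{6 X^{2}}{5}$ ($g{\left(X \right)} = \frac{6 X X}{5} = \frac{6 X^{2}}{5}$)
$\left(\left(395 l{\left(25 \right)} + L\right) \left(g{\left(u{\left(20 \right)} \right)} + 85075\right) - 801620\right) + 2889209 = \left(\left(395 \cdot 25 - \frac{1}{1126172}\right) \left(\frac{6 \left(-84\right)^{2}}{5} + 85075\right) - 801620\right) + 2889209 = \left(\left(9875 - \frac{1}{1126172}\right) \left(\frac{6}{5} \cdot 7056 + 85075\right) - 801620\right) + 2889209 = \left(\frac{11120948499 \left(\frac{42336}{5} + 85075\right)}{1126172} - 801620\right) + 2889209 = \left(\frac{11120948499}{1126172} \cdot \frac{467711}{5} - 801620\right) + 2889209 = \left(\frac{5201389943415789}{5630860} - 801620\right) + 2889209 = \frac{5196876133422589}{5630860} + 2889209 = \frac{5213144864812329}{5630860}$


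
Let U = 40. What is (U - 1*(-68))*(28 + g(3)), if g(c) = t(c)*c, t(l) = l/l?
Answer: 3348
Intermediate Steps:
t(l) = 1
g(c) = c (g(c) = 1*c = c)
(U - 1*(-68))*(28 + g(3)) = (40 - 1*(-68))*(28 + 3) = (40 + 68)*31 = 108*31 = 3348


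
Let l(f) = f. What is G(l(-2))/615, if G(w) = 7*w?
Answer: -14/615 ≈ -0.022764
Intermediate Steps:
G(l(-2))/615 = (7*(-2))/615 = -14*1/615 = -14/615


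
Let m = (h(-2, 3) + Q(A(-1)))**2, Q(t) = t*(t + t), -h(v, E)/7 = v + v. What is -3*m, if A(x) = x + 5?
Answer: -10800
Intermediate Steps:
A(x) = 5 + x
h(v, E) = -14*v (h(v, E) = -7*(v + v) = -14*v)
Q(t) = 2*t**2 (Q(t) = t*(2*t) = 2*t**2)
m = 3600 (m = (-14*(-2) + 2*(5 - 1)**2)**2 = (28 + 2*4**2)**2 = (28 + 2*16)**2 = (28 + 32)**2 = 60**2 = 3600)
-3*m = -3*3600 = -10800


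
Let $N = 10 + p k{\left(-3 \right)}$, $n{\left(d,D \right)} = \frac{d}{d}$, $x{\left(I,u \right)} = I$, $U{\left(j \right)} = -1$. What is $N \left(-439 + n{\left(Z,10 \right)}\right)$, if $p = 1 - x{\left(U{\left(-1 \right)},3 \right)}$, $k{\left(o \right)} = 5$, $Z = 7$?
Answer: $-8760$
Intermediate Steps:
$n{\left(d,D \right)} = 1$
$p = 2$ ($p = 1 - -1 = 1 + 1 = 2$)
$N = 20$ ($N = 10 + 2 \cdot 5 = 10 + 10 = 20$)
$N \left(-439 + n{\left(Z,10 \right)}\right) = 20 \left(-439 + 1\right) = 20 \left(-438\right) = -8760$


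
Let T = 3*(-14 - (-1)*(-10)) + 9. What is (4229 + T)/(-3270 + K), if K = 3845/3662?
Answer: -15255892/11970895 ≈ -1.2744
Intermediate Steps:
T = -63 (T = 3*(-14 - 1*10) + 9 = 3*(-14 - 10) + 9 = 3*(-24) + 9 = -72 + 9 = -63)
K = 3845/3662 (K = 3845*(1/3662) = 3845/3662 ≈ 1.0500)
(4229 + T)/(-3270 + K) = (4229 - 63)/(-3270 + 3845/3662) = 4166/(-11970895/3662) = 4166*(-3662/11970895) = -15255892/11970895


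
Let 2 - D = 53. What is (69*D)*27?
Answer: -95013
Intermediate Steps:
D = -51 (D = 2 - 1*53 = 2 - 53 = -51)
(69*D)*27 = (69*(-51))*27 = -3519*27 = -95013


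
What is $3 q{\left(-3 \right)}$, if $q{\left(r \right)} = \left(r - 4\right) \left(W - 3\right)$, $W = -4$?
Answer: $147$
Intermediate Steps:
$q{\left(r \right)} = 28 - 7 r$ ($q{\left(r \right)} = \left(r - 4\right) \left(-4 - 3\right) = \left(-4 + r\right) \left(-7\right) = 28 - 7 r$)
$3 q{\left(-3 \right)} = 3 \left(28 - -21\right) = 3 \left(28 + 21\right) = 3 \cdot 49 = 147$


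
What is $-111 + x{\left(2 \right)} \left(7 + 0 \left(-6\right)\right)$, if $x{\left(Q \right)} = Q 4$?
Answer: $-55$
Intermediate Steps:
$x{\left(Q \right)} = 4 Q$
$-111 + x{\left(2 \right)} \left(7 + 0 \left(-6\right)\right) = -111 + 4 \cdot 2 \left(7 + 0 \left(-6\right)\right) = -111 + 8 \left(7 + 0\right) = -111 + 8 \cdot 7 = -111 + 56 = -55$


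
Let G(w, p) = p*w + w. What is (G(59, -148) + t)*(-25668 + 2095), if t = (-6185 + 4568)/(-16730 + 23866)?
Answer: 1458983534085/7136 ≈ 2.0445e+8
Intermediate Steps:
G(w, p) = w + p*w
t = -1617/7136 ≈ -0.22660
(G(59, -148) + t)*(-25668 + 2095) = (59*(1 - 148) - 1617/7136)*(-25668 + 2095) = (59*(-147) - 1617/7136)*(-23573) = (-8673 - 1617/7136)*(-23573) = -61892145/7136*(-23573) = 1458983534085/7136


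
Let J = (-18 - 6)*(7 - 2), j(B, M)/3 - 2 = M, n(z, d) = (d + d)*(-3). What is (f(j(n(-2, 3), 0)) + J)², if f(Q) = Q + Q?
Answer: 11664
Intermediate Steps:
n(z, d) = -6*d (n(z, d) = (2*d)*(-3) = -6*d)
j(B, M) = 6 + 3*M
f(Q) = 2*Q
J = -120 (J = -24*5 = -120)
(f(j(n(-2, 3), 0)) + J)² = (2*(6 + 3*0) - 120)² = (2*(6 + 0) - 120)² = (2*6 - 120)² = (12 - 120)² = (-108)² = 11664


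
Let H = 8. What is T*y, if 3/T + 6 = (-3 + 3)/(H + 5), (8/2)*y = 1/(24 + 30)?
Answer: -1/432 ≈ -0.0023148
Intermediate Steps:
y = 1/216 (y = 1/(4*(24 + 30)) = (¼)/54 = (¼)*(1/54) = 1/216 ≈ 0.0046296)
T = -½ (T = 3/(-6 + (-3 + 3)/(8 + 5)) = 3/(-6 + 0/13) = 3/(-6 + 0*(1/13)) = 3/(-6 + 0) = 3/(-6) = 3*(-⅙) = -½ ≈ -0.50000)
T*y = -½*1/216 = -1/432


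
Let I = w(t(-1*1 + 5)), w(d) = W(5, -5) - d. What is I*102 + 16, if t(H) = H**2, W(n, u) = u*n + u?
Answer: -4676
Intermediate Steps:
W(n, u) = u + n*u (W(n, u) = n*u + u = u + n*u)
w(d) = -30 - d (w(d) = -5*(1 + 5) - d = -5*6 - d = -30 - d)
I = -46 (I = -30 - (-1*1 + 5)**2 = -30 - (-1 + 5)**2 = -30 - 1*4**2 = -30 - 1*16 = -30 - 16 = -46)
I*102 + 16 = -46*102 + 16 = -4692 + 16 = -4676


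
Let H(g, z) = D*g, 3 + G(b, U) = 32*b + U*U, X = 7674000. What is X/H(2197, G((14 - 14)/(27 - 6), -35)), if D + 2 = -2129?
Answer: -7674000/4681807 ≈ -1.6391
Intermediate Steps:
D = -2131 (D = -2 - 2129 = -2131)
G(b, U) = -3 + U² + 32*b (G(b, U) = -3 + (32*b + U*U) = -3 + (32*b + U²) = -3 + (U² + 32*b) = -3 + U² + 32*b)
H(g, z) = -2131*g
X/H(2197, G((14 - 14)/(27 - 6), -35)) = 7674000/((-2131*2197)) = 7674000/(-4681807) = 7674000*(-1/4681807) = -7674000/4681807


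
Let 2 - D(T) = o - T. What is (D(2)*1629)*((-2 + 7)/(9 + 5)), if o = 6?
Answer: -8145/7 ≈ -1163.6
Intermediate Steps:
D(T) = -4 + T (D(T) = 2 - (6 - T) = 2 + (-6 + T) = -4 + T)
(D(2)*1629)*((-2 + 7)/(9 + 5)) = ((-4 + 2)*1629)*((-2 + 7)/(9 + 5)) = (-2*1629)*(5/14) = -16290/14 = -3258*5/14 = -8145/7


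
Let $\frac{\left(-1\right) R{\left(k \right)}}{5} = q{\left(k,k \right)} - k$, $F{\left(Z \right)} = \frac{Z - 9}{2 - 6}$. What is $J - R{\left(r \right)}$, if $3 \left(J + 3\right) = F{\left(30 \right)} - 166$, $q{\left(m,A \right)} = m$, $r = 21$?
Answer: $- \frac{721}{12} \approx -60.083$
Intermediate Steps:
$F{\left(Z \right)} = \frac{9}{4} - \frac{Z}{4}$ ($F{\left(Z \right)} = \frac{-9 + Z}{-4} = \left(-9 + Z\right) \left(- \frac{1}{4}\right) = \frac{9}{4} - \frac{Z}{4}$)
$J = - \frac{721}{12}$ ($J = -3 + \frac{\left(\frac{9}{4} - \frac{15}{2}\right) - 166}{3} = -3 + \frac{- \frac{21}{4} - 166}{3} = -3 + \frac{1}{3} \left(- \frac{685}{4}\right) = -3 - \frac{685}{12} = - \frac{721}{12} \approx -60.083$)
$R{\left(k \right)} = 0$ ($R{\left(k \right)} = - 5 \left(k - k\right) = \left(-5\right) 0 = 0$)
$J - R{\left(r \right)} = - \frac{721}{12} - 0 = - \frac{721}{12} + 0 = - \frac{721}{12}$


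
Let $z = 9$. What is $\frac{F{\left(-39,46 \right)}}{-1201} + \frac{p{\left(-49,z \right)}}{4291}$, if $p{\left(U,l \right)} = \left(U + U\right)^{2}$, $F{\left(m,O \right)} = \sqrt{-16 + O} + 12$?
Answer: $\frac{1640416}{736213} - \frac{\sqrt{30}}{1201} \approx 2.2236$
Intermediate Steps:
$F{\left(m,O \right)} = 12 + \sqrt{-16 + O}$
$p{\left(U,l \right)} = 4 U^{2}$ ($p{\left(U,l \right)} = \left(2 U\right)^{2} = 4 U^{2}$)
$\frac{F{\left(-39,46 \right)}}{-1201} + \frac{p{\left(-49,z \right)}}{4291} = \frac{12 + \sqrt{-16 + 46}}{-1201} + \frac{4 \left(-49\right)^{2}}{4291} = \left(12 + \sqrt{30}\right) \left(- \frac{1}{1201}\right) + 4 \cdot 2401 \cdot \frac{1}{4291} = \left(- \frac{12}{1201} - \frac{\sqrt{30}}{1201}\right) + 9604 \cdot \frac{1}{4291} = \left(- \frac{12}{1201} - \frac{\sqrt{30}}{1201}\right) + \frac{1372}{613} = \frac{1640416}{736213} - \frac{\sqrt{30}}{1201}$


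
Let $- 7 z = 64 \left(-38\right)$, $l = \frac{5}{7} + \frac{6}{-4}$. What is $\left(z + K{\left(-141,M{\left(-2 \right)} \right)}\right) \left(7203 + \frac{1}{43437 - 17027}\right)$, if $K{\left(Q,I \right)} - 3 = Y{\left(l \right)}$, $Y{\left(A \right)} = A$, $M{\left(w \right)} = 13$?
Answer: $\frac{186236375149}{73948} \approx 2.5185 \cdot 10^{6}$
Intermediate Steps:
$l = - \frac{11}{14}$ ($l = 5 \cdot \frac{1}{7} + 6 \left(- \frac{1}{4}\right) = \frac{5}{7} - \frac{3}{2} = - \frac{11}{14} \approx -0.78571$)
$K{\left(Q,I \right)} = \frac{31}{14}$ ($K{\left(Q,I \right)} = 3 - \frac{11}{14} = \frac{31}{14}$)
$z = \frac{2432}{7}$ ($z = - \frac{64 \left(-38\right)}{7} = \left(- \frac{1}{7}\right) \left(-2432\right) = \frac{2432}{7} \approx 347.43$)
$\left(z + K{\left(-141,M{\left(-2 \right)} \right)}\right) \left(7203 + \frac{1}{43437 - 17027}\right) = \left(\frac{2432}{7} + \frac{31}{14}\right) \left(7203 + \frac{1}{43437 - 17027}\right) = \frac{4895 \left(7203 + \frac{1}{26410}\right)}{14} = \frac{4895}{14} \cdot \frac{190231231}{26410} = \frac{186236375149}{73948}$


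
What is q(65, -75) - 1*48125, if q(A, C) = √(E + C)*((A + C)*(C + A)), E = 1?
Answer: -48125 + 100*I*√74 ≈ -48125.0 + 860.23*I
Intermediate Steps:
q(A, C) = √(1 + C)*(A + C)² (q(A, C) = √(1 + C)*((A + C)*(C + A)) = √(1 + C)*((A + C)*(A + C)) = √(1 + C)*(A + C)²)
q(65, -75) - 1*48125 = √(1 - 75)*(65 - 75)² - 1*48125 = √(-74)*(-10)² - 48125 = (I*√74)*100 - 48125 = 100*I*√74 - 48125 = -48125 + 100*I*√74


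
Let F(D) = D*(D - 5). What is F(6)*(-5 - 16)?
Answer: -126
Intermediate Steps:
F(D) = D*(-5 + D)
F(6)*(-5 - 16) = (6*(-5 + 6))*(-5 - 16) = (6*1)*(-21) = 6*(-21) = -126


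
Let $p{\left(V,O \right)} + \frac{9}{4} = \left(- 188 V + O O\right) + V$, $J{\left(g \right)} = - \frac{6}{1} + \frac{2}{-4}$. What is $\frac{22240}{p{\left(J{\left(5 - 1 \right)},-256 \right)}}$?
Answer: $\frac{88960}{266997} \approx 0.33319$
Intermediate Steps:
$J{\left(g \right)} = - \frac{13}{2}$ ($J{\left(g \right)} = \left(-6\right) 1 + 2 \left(- \frac{1}{4}\right) = -6 - \frac{1}{2} = - \frac{13}{2}$)
$p{\left(V,O \right)} = - \frac{9}{4} + O^{2} - 187 V$ ($p{\left(V,O \right)} = - \frac{9}{4} + \left(\left(- 188 V + O O\right) + V\right) = - \frac{9}{4} + \left(\left(- 188 V + O^{2}\right) + V\right) = - \frac{9}{4} + \left(\left(O^{2} - 188 V\right) + V\right) = - \frac{9}{4} + \left(O^{2} - 187 V\right) = - \frac{9}{4} + O^{2} - 187 V$)
$\frac{22240}{p{\left(J{\left(5 - 1 \right)},-256 \right)}} = \frac{22240}{- \frac{9}{4} + \left(-256\right)^{2} - - \frac{2431}{2}} = \frac{22240}{- \frac{9}{4} + 65536 + \frac{2431}{2}} = \frac{22240}{\frac{266997}{4}} = 22240 \cdot \frac{4}{266997} = \frac{88960}{266997}$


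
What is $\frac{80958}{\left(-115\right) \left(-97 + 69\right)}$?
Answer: $\frac{40479}{1610} \approx 25.142$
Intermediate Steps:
$\frac{80958}{\left(-115\right) \left(-97 + 69\right)} = \frac{80958}{\left(-115\right) \left(-28\right)} = \frac{80958}{3220} = 80958 \cdot \frac{1}{3220} = \frac{40479}{1610}$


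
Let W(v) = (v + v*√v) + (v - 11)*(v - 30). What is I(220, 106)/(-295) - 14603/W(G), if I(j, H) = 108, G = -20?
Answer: -27378981/2771702 - 29206*I*√5/117445 ≈ -9.878 - 0.55606*I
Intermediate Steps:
W(v) = v + v^(3/2) + (-30 + v)*(-11 + v) (W(v) = (v + v^(3/2)) + (-11 + v)*(-30 + v) = (v + v^(3/2)) + (-30 + v)*(-11 + v) = v + v^(3/2) + (-30 + v)*(-11 + v))
I(220, 106)/(-295) - 14603/W(G) = 108/(-295) - 14603/(330 + (-20)² + (-20)^(3/2) - 40*(-20)) = 108*(-1/295) - 14603/(330 + 400 - 40*I*√5 + 800) = -108/295 - 14603/(1530 - 40*I*√5)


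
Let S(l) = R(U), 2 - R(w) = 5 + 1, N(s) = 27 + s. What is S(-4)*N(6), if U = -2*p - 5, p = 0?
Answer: -132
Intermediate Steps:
U = -5 (U = -2*0 - 5 = 0 - 5 = -5)
R(w) = -4 (R(w) = 2 - (5 + 1) = 2 - 1*6 = 2 - 6 = -4)
S(l) = -4
S(-4)*N(6) = -4*(27 + 6) = -4*33 = -132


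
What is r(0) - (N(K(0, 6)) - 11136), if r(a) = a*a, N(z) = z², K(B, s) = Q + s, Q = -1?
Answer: 11111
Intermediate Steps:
K(B, s) = -1 + s
r(a) = a²
r(0) - (N(K(0, 6)) - 11136) = 0² - ((-1 + 6)² - 11136) = 0 - (5² - 11136) = 0 - (25 - 11136) = 0 - 1*(-11111) = 0 + 11111 = 11111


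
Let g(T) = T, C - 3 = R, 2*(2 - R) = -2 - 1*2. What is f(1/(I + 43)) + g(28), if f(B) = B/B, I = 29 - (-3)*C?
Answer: 29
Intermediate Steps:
R = 4 (R = 2 - (-2 - 1*2)/2 = 2 - (-2 - 2)/2 = 2 - ½*(-4) = 2 + 2 = 4)
C = 7 (C = 3 + 4 = 7)
I = 50 (I = 29 - (-3)*7 = 29 - 1*(-21) = 29 + 21 = 50)
f(B) = 1
f(1/(I + 43)) + g(28) = 1 + 28 = 29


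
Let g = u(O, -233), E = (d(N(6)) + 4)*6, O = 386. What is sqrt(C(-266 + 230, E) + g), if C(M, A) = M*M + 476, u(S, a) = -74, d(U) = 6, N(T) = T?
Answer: sqrt(1698) ≈ 41.207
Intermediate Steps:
E = 60 (E = (6 + 4)*6 = 10*6 = 60)
C(M, A) = 476 + M**2 (C(M, A) = M**2 + 476 = 476 + M**2)
g = -74
sqrt(C(-266 + 230, E) + g) = sqrt((476 + (-266 + 230)**2) - 74) = sqrt((476 + (-36)**2) - 74) = sqrt((476 + 1296) - 74) = sqrt(1772 - 74) = sqrt(1698)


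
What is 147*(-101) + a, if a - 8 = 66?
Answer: -14773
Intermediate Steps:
a = 74 (a = 8 + 66 = 74)
147*(-101) + a = 147*(-101) + 74 = -14847 + 74 = -14773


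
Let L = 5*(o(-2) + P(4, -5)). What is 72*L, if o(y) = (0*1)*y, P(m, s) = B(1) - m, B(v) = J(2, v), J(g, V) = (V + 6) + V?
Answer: 1440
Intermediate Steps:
J(g, V) = 6 + 2*V (J(g, V) = (6 + V) + V = 6 + 2*V)
B(v) = 6 + 2*v
P(m, s) = 8 - m (P(m, s) = (6 + 2*1) - m = (6 + 2) - m = 8 - m)
o(y) = 0 (o(y) = 0*y = 0)
L = 20 (L = 5*(0 + (8 - 1*4)) = 5*(0 + (8 - 4)) = 5*(0 + 4) = 5*4 = 20)
72*L = 72*20 = 1440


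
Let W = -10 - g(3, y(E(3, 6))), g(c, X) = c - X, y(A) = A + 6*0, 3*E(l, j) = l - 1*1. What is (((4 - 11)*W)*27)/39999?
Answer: 777/13333 ≈ 0.058276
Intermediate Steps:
E(l, j) = -1/3 + l/3 (E(l, j) = (l - 1*1)/3 = (l - 1)/3 = (-1 + l)/3 = -1/3 + l/3)
y(A) = A (y(A) = A + 0 = A)
W = -37/3 (W = -10 - (3 - (-1/3 + (1/3)*3)) = -10 - (3 - (-1/3 + 1)) = -10 - (3 - 1*2/3) = -10 - (3 - 2/3) = -10 - 1*7/3 = -10 - 7/3 = -37/3 ≈ -12.333)
(((4 - 11)*W)*27)/39999 = (((4 - 11)*(-37/3))*27)/39999 = (-7*(-37/3)*27)*(1/39999) = ((259/3)*27)*(1/39999) = 2331*(1/39999) = 777/13333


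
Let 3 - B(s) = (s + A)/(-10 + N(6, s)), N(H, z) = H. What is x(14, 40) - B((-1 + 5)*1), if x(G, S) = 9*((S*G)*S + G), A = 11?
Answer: 806877/4 ≈ 2.0172e+5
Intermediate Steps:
B(s) = 23/4 + s/4 (B(s) = 3 - (s + 11)/(-10 + 6) = 3 - (11 + s)/(-4) = 3 - (11 + s)*(-1)/4 = 3 - (-11/4 - s/4) = 3 + (11/4 + s/4) = 23/4 + s/4)
x(G, S) = 9*G + 9*G*S² (x(G, S) = 9*((G*S)*S + G) = 9*(G*S² + G) = 9*(G + G*S²) = 9*G + 9*G*S²)
x(14, 40) - B((-1 + 5)*1) = 9*14*(1 + 40²) - (23/4 + ((-1 + 5)*1)/4) = 9*14*(1 + 1600) - (23/4 + (4*1)/4) = 9*14*1601 - (23/4 + (¼)*4) = 201726 - (23/4 + 1) = 201726 - 1*27/4 = 201726 - 27/4 = 806877/4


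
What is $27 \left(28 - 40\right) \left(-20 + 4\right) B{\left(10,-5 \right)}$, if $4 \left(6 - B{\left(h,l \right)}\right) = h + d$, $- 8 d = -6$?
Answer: $17172$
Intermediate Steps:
$d = \frac{3}{4}$ ($d = \left(- \frac{1}{8}\right) \left(-6\right) = \frac{3}{4} \approx 0.75$)
$B{\left(h,l \right)} = \frac{93}{16} - \frac{h}{4}$ ($B{\left(h,l \right)} = 6 - \frac{h + \frac{3}{4}}{4} = 6 - \frac{\frac{3}{4} + h}{4} = 6 - \left(\frac{3}{16} + \frac{h}{4}\right) = \frac{93}{16} - \frac{h}{4}$)
$27 \left(28 - 40\right) \left(-20 + 4\right) B{\left(10,-5 \right)} = 27 \left(28 - 40\right) \left(-20 + 4\right) \left(\frac{93}{16} - \frac{5}{2}\right) = 27 \left(\left(-12\right) \left(-16\right)\right) \left(\frac{93}{16} - \frac{5}{2}\right) = 27 \cdot 192 \cdot \frac{53}{16} = 5184 \cdot \frac{53}{16} = 17172$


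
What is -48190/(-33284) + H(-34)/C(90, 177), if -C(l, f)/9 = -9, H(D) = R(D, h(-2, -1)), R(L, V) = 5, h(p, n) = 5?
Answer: 2034905/1348002 ≈ 1.5096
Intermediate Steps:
H(D) = 5
C(l, f) = 81 (C(l, f) = -9*(-9) = 81)
-48190/(-33284) + H(-34)/C(90, 177) = -48190/(-33284) + 5/81 = -48190*(-1/33284) + 5*(1/81) = 24095/16642 + 5/81 = 2034905/1348002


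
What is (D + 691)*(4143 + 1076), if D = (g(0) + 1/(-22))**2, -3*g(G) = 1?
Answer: 15712430999/4356 ≈ 3.6071e+6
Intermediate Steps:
g(G) = -1/3 (g(G) = -1/3*1 = -1/3)
D = 625/4356 (D = (-1/3 + 1/(-22))**2 = (-1/3 - 1/22)**2 = (-25/66)**2 = 625/4356 ≈ 0.14348)
(D + 691)*(4143 + 1076) = (625/4356 + 691)*(4143 + 1076) = (3010621/4356)*5219 = 15712430999/4356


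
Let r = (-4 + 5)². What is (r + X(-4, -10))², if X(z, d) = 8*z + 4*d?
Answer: 5041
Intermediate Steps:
X(z, d) = 4*d + 8*z
r = 1 (r = 1² = 1)
(r + X(-4, -10))² = (1 + (4*(-10) + 8*(-4)))² = (1 + (-40 - 32))² = (1 - 72)² = (-71)² = 5041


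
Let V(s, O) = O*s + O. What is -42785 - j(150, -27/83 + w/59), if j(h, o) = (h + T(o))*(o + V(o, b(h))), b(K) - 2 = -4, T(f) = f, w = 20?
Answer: -1018766297828/23980609 ≈ -42483.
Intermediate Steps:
b(K) = -2 (b(K) = 2 - 4 = -2)
V(s, O) = O + O*s
j(h, o) = (-2 - o)*(h + o) (j(h, o) = (h + o)*(o - 2*(1 + o)) = (h + o)*(o + (-2 - 2*o)) = (h + o)*(-2 - o) = (-2 - o)*(h + o))
-42785 - j(150, -27/83 + w/59) = -42785 - (-(-27/83 + 20/59)² - 2*150 - 2*(-27/83 + 20/59) - 1*150*(-27/83 + 20/59)) = -42785 - (-(-27*1/83 + 20*(1/59))² - 300 - 2*(-27*1/83 + 20*(1/59)) - 1*150*(-27*1/83 + 20*(1/59))) = -42785 - (-(-27/83 + 20/59)² - 300 - 2*(-27/83 + 20/59) - 1*150*(-27/83 + 20/59)) = -42785 - (-(67/4897)² - 300 - 2*67/4897 - 1*150*67/4897) = -42785 - (-1*4489/23980609 - 300 - 134/4897 - 10050/4897) = -42785 - (-4489/23980609 - 300 - 134/4897 - 10050/4897) = -42785 - 1*(-7244058237/23980609) = -42785 + 7244058237/23980609 = -1018766297828/23980609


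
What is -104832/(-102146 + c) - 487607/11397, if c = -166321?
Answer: -43237206055/1019906133 ≈ -42.393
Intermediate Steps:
-104832/(-102146 + c) - 487607/11397 = -104832/(-102146 - 166321) - 487607/11397 = -104832/(-268467) - 487607*1/11397 = -104832*(-1/268467) - 487607/11397 = 34944/89489 - 487607/11397 = -43237206055/1019906133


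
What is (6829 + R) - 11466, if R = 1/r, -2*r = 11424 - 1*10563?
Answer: -3992459/861 ≈ -4637.0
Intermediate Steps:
r = -861/2 (r = -(11424 - 1*10563)/2 = -(11424 - 10563)/2 = -1/2*861 = -861/2 ≈ -430.50)
R = -2/861 (R = 1/(-861/2) = -2/861 ≈ -0.0023229)
(6829 + R) - 11466 = (6829 - 2/861) - 11466 = 5879767/861 - 11466 = -3992459/861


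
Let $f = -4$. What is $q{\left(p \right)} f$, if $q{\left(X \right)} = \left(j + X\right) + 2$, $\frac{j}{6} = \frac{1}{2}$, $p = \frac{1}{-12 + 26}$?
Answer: $- \frac{142}{7} \approx -20.286$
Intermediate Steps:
$p = \frac{1}{14} \approx 0.071429$
$j = 3$ ($j = \frac{6}{2} = 6 \cdot \frac{1}{2} = 3$)
$q{\left(X \right)} = 5 + X$ ($q{\left(X \right)} = \left(3 + X\right) + 2 = 5 + X$)
$q{\left(p \right)} f = \left(5 + \frac{1}{14}\right) \left(-4\right) = \frac{71}{14} \left(-4\right) = - \frac{142}{7}$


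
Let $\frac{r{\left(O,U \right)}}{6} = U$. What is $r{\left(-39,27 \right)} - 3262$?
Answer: $-3100$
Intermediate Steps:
$r{\left(O,U \right)} = 6 U$
$r{\left(-39,27 \right)} - 3262 = 6 \cdot 27 - 3262 = 162 - 3262 = -3100$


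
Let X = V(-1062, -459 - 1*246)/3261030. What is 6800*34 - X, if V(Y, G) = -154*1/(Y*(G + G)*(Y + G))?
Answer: 997453841175497519923/4314246717887100 ≈ 2.3120e+5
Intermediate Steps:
V(Y, G) = -77/(G*Y*(G + Y)) (V(Y, G) = -154*1/(2*G*Y*(G + Y)) = -77/(G*Y*(G + Y)))
X = 77/4314246717887100 (X = -77/(-459 - 1*246*(-1062)*((-459 - 1*246) - 1062))/3261030 = -77*(-1/1062)/(-459 - 246*((-459 - 246) - 1062))*(1/3261030) = -77*(-1/1062)/(-705*(-705 - 1062))*(1/3261030) = -77*(-1/705)*(-1/1062)/(-1767)*(1/3261030) = -77*(-1/705)*(-1/1062)*(-1/1767)*(1/3261030) = (77/1322970570)*(1/3261030) = 77/4314246717887100 ≈ 1.7848e-14)
6800*34 - X = 6800*34 - 1*77/4314246717887100 = 231200 - 77/4314246717887100 = 997453841175497519923/4314246717887100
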